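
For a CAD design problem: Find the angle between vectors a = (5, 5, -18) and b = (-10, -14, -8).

a·b = 5·(-10) + 5·(-14) + (-18)·(-8) = -50 - 70 + 144 = 24
|a| = √(5² + 5² + (-18)²) = √374 ≈ 19.34
|b| = √((-10)² + (-14)² + (-8)²) = √360 ≈ 18.97
cos θ = (a·b)/(|a||b|) = 24/(19.34·18.97) ≈ 0.06541
θ = arccos(0.06541) ≈ 86.25°

86.25°


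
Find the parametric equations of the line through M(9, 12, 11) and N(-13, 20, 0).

Direction vector d = N - M = (-13 - 9, 20 - 12, 0 - 11) = (-22, 8, -11)
Parametric form r = M + t·d:
x = 9 - 22t, y = 12 + 8t, z = 11 - 11t

x = 9 - 22t, y = 12 + 8t, z = 11 - 11t


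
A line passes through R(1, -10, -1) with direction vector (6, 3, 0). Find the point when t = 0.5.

P(t) = R + t·d
  = (1 + 6·0.5, -10 + 3·0.5, -1 + 0·0.5)
  = (1 + 3, -10 + 1.5, -1 + 0)
  = (4, -8.5, -1)

(4, -8.5, -1)


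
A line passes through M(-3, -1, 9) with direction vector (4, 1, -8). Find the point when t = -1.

P(t) = M + t·d
  = (-3 + 4·(-1), -1 + 1·(-1), 9 + (-8)·(-1))
  = (-3 - 4, -1 - 1, 9 + 8)
  = (-7, -2, 17)

(-7, -2, 17)


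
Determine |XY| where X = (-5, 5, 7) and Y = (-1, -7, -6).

d = √[(x₂-x₁)² + (y₂-y₁)² + (z₂-z₁)²]
  = √[4² + (-12)² + (-13)²]
  = √[16 + 144 + 169]
  = √329
  ≈ 18.14

18.14


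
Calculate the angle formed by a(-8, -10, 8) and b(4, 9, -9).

a·b = (-8)·4 + (-10)·9 + 8·(-9) = -32 - 90 - 72 = -194
|a| = √((-8)² + (-10)² + 8²) = √228 ≈ 15.1
|b| = √(4² + 9² + (-9)²) = √178 ≈ 13.34
cos θ = (a·b)/(|a||b|) = -194/(15.1·13.34) ≈ -0.963
θ = arccos(-0.963) ≈ 164.4°

164.4°


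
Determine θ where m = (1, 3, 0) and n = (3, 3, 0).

m·n = 1·3 + 3·3 + 0·0 = 3 + 9 + 0 = 12
|m| = √(1² + 3² + 0²) = √10 ≈ 3.162
|n| = √(3² + 3² + 0²) = √18 ≈ 4.243
cos θ = (m·n)/(|m||n|) = 12/(3.162·4.243) ≈ 0.8944
θ = arccos(0.8944) ≈ 26.57°

26.57°


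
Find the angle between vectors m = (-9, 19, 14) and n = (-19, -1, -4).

m·n = (-9)·(-19) + 19·(-1) + 14·(-4) = 171 - 19 - 56 = 96
|m| = √((-9)² + 19² + 14²) = √638 ≈ 25.26
|n| = √((-19)² + (-1)² + (-4)²) = √378 ≈ 19.44
cos θ = (m·n)/(|m||n|) = 96/(25.26·19.44) ≈ 0.1955
θ = arccos(0.1955) ≈ 78.73°

78.73°


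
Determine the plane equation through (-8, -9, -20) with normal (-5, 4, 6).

The plane through P with normal n = (a, b, c) satisfies n·(r - P) = 0,
i.e. ax + by + cz = a·x₀ + b·y₀ + c·z₀.
d = (-5)·(-8) + 4·(-9) + 6·(-20)
  = 40 - 36 - 120
  = -116
Equation: -5x + 4y + 6z = -116

-5x + 4y + 6z = -116


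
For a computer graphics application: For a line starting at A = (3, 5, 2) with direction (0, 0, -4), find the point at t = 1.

P(t) = A + t·d
  = (3 + 0·1, 5 + 0·1, 2 + (-4)·1)
  = (3 + 0, 5 + 0, 2 - 4)
  = (3, 5, -2)

(3, 5, -2)


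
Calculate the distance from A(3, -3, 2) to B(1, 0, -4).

d = √[(x₂-x₁)² + (y₂-y₁)² + (z₂-z₁)²]
  = √[(-2)² + 3² + (-6)²]
  = √[4 + 9 + 36]
  = √49
  ≈ 7

7


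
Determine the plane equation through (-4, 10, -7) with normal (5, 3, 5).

The plane through P with normal n = (a, b, c) satisfies n·(r - P) = 0,
i.e. ax + by + cz = a·x₀ + b·y₀ + c·z₀.
d = 5·(-4) + 3·10 + 5·(-7)
  = -20 + 30 - 35
  = -25
Equation: 5x + 3y + 5z = -25

5x + 3y + 5z = -25


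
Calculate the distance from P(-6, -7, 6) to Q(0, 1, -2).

d = √[(x₂-x₁)² + (y₂-y₁)² + (z₂-z₁)²]
  = √[6² + 8² + (-8)²]
  = √[36 + 64 + 64]
  = √164
  ≈ 12.81

12.81


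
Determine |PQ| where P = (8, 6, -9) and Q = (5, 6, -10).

d = √[(x₂-x₁)² + (y₂-y₁)² + (z₂-z₁)²]
  = √[(-3)² + 0² + (-1)²]
  = √[9 + 0 + 1]
  = √10
  ≈ 3.162

3.162


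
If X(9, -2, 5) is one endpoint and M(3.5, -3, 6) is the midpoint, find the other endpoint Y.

Y = 2M - X
  = (2·3.5 - 9, 2·(-3) - (-2), 2·6 - 5)
  = (7 - 9, -6 + 2, 12 - 5)
  = (-2, -4, 7)

(-2, -4, 7)


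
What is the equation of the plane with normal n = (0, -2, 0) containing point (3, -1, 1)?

The plane through P with normal n = (a, b, c) satisfies n·(r - P) = 0,
i.e. ax + by + cz = a·x₀ + b·y₀ + c·z₀.
d = 0·3 + (-2)·(-1) + 0·1
  = 0 + 2 + 0
  = 2
Equation: -2y = 2

-2y = 2


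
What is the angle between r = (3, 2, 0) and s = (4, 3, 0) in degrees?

r·s = 3·4 + 2·3 + 0·0 = 12 + 6 + 0 = 18
|r| = √(3² + 2² + 0²) = √13 ≈ 3.606
|s| = √(4² + 3² + 0²) = √25 ≈ 5
cos θ = (r·s)/(|r||s|) = 18/(3.606·5) ≈ 0.9985
θ = arccos(0.9985) ≈ 3.18°

3.18°


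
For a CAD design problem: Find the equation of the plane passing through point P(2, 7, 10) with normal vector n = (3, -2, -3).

The plane through P with normal n = (a, b, c) satisfies n·(r - P) = 0,
i.e. ax + by + cz = a·x₀ + b·y₀ + c·z₀.
d = 3·2 + (-2)·7 + (-3)·10
  = 6 - 14 - 30
  = -38
Equation: 3x - 2y - 3z = -38

3x - 2y - 3z = -38


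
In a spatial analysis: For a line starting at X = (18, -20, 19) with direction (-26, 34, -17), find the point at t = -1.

P(t) = X + t·d
  = (18 + (-26)·(-1), -20 + 34·(-1), 19 + (-17)·(-1))
  = (18 + 26, -20 - 34, 19 + 17)
  = (44, -54, 36)

(44, -54, 36)


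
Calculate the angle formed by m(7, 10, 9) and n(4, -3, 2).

m·n = 7·4 + 10·(-3) + 9·2 = 28 - 30 + 18 = 16
|m| = √(7² + 10² + 9²) = √230 ≈ 15.17
|n| = √(4² + (-3)² + 2²) = √29 ≈ 5.385
cos θ = (m·n)/(|m||n|) = 16/(15.17·5.385) ≈ 0.1959
θ = arccos(0.1959) ≈ 78.7°

78.7°


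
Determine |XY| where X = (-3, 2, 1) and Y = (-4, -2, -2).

d = √[(x₂-x₁)² + (y₂-y₁)² + (z₂-z₁)²]
  = √[(-1)² + (-4)² + (-3)²]
  = √[1 + 16 + 9]
  = √26
  ≈ 5.099

5.099


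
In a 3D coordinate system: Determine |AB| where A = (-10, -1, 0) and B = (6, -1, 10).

d = √[(x₂-x₁)² + (y₂-y₁)² + (z₂-z₁)²]
  = √[16² + 0² + 10²]
  = √[256 + 0 + 100]
  = √356
  ≈ 18.87

18.87


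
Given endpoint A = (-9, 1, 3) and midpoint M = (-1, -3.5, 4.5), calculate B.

B = 2M - A
  = (2·(-1) - (-9), 2·(-3.5) - 1, 2·4.5 - 3)
  = (-2 + 9, -7 - 1, 9 - 3)
  = (7, -8, 6)

(7, -8, 6)


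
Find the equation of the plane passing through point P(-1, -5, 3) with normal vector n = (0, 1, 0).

The plane through P with normal n = (a, b, c) satisfies n·(r - P) = 0,
i.e. ax + by + cz = a·x₀ + b·y₀ + c·z₀.
d = 0·(-1) + 1·(-5) + 0·3
  = 0 - 5 + 0
  = -5
Equation: y = -5

y = -5


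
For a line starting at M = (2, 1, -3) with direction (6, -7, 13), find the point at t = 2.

P(t) = M + t·d
  = (2 + 6·2, 1 + (-7)·2, -3 + 13·2)
  = (2 + 12, 1 - 14, -3 + 26)
  = (14, -13, 23)

(14, -13, 23)


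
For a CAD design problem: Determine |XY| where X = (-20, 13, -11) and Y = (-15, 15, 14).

d = √[(x₂-x₁)² + (y₂-y₁)² + (z₂-z₁)²]
  = √[5² + 2² + 25²]
  = √[25 + 4 + 625]
  = √654
  ≈ 25.57

25.57


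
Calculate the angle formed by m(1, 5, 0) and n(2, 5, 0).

m·n = 1·2 + 5·5 + 0·0 = 2 + 25 + 0 = 27
|m| = √(1² + 5² + 0²) = √26 ≈ 5.099
|n| = √(2² + 5² + 0²) = √29 ≈ 5.385
cos θ = (m·n)/(|m||n|) = 27/(5.099·5.385) ≈ 0.9833
θ = arccos(0.9833) ≈ 10.49°

10.49°


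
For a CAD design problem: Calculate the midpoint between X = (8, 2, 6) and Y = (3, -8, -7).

M = ((x₁+x₂)/2, (y₁+y₂)/2, (z₁+z₂)/2)
  = ((8 + 3)/2, (2 - 8)/2, (6 - 7)/2)
  = (11/2, -6/2, -1/2)
  = (5.5, -3, -0.5)

(5.5, -3, -0.5)


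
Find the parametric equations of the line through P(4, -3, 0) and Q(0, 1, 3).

Direction vector d = Q - P = (0 - 4, 1 + 3, 3 + 0) = (-4, 4, 3)
Parametric form r = P + t·d:
x = 4 - 4t, y = -3 + 4t, z = 0 + 3t

x = 4 - 4t, y = -3 + 4t, z = 0 + 3t


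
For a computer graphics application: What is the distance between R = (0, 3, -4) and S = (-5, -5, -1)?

d = √[(x₂-x₁)² + (y₂-y₁)² + (z₂-z₁)²]
  = √[(-5)² + (-8)² + 3²]
  = √[25 + 64 + 9]
  = √98
  ≈ 9.899

9.899


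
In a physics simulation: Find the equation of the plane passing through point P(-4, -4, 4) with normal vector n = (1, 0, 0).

The plane through P with normal n = (a, b, c) satisfies n·(r - P) = 0,
i.e. ax + by + cz = a·x₀ + b·y₀ + c·z₀.
d = 1·(-4) + 0·(-4) + 0·4
  = -4 + 0 + 0
  = -4
Equation: x = -4

x = -4


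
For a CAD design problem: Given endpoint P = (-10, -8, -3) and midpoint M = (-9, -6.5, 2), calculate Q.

Q = 2M - P
  = (2·(-9) - (-10), 2·(-6.5) - (-8), 2·2 - (-3))
  = (-18 + 10, -13 + 8, 4 + 3)
  = (-8, -5, 7)

(-8, -5, 7)


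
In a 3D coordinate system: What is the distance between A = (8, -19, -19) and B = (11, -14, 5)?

d = √[(x₂-x₁)² + (y₂-y₁)² + (z₂-z₁)²]
  = √[3² + 5² + 24²]
  = √[9 + 25 + 576]
  = √610
  ≈ 24.7

24.7


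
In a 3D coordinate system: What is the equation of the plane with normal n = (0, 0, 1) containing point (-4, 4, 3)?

The plane through P with normal n = (a, b, c) satisfies n·(r - P) = 0,
i.e. ax + by + cz = a·x₀ + b·y₀ + c·z₀.
d = 0·(-4) + 0·4 + 1·3
  = 0 + 0 + 3
  = 3
Equation: z = 3

z = 3


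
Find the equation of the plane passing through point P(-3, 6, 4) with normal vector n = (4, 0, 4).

The plane through P with normal n = (a, b, c) satisfies n·(r - P) = 0,
i.e. ax + by + cz = a·x₀ + b·y₀ + c·z₀.
d = 4·(-3) + 0·6 + 4·4
  = -12 + 0 + 16
  = 4
Equation: 4x + 4z = 4

4x + 4z = 4


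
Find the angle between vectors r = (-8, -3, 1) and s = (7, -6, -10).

r·s = (-8)·7 + (-3)·(-6) + 1·(-10) = -56 + 18 - 10 = -48
|r| = √((-8)² + (-3)² + 1²) = √74 ≈ 8.602
|s| = √(7² + (-6)² + (-10)²) = √185 ≈ 13.6
cos θ = (r·s)/(|r||s|) = -48/(8.602·13.6) ≈ -0.4102
θ = arccos(-0.4102) ≈ 114.2°

114.2°


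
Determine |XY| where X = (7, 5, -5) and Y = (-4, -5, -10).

d = √[(x₂-x₁)² + (y₂-y₁)² + (z₂-z₁)²]
  = √[(-11)² + (-10)² + (-5)²]
  = √[121 + 100 + 25]
  = √246
  ≈ 15.68

15.68


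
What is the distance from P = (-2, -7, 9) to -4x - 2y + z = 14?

distance = |a·x₀ + b·y₀ + c·z₀ - d| / √(a² + b² + c²)
  = |(-4)·(-2) + (-2)·(-7) + 1·9 - 14| / √((-4)² + (-2)² + 1²)
  = |8 + 14 + 9 - 14| / √(16 + 4 + 1)
  = |17| / √21
  = 17 / 4.583
  ≈ 3.71

3.71


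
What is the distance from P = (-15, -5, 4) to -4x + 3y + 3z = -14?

distance = |a·x₀ + b·y₀ + c·z₀ - d| / √(a² + b² + c²)
  = |(-4)·(-15) + 3·(-5) + 3·4 - (-14)| / √((-4)² + 3² + 3²)
  = |60 - 15 + 12 + 14| / √(16 + 9 + 9)
  = |71| / √34
  = 71 / 5.831
  ≈ 12.18

12.18


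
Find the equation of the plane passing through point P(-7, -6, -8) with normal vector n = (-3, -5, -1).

The plane through P with normal n = (a, b, c) satisfies n·(r - P) = 0,
i.e. ax + by + cz = a·x₀ + b·y₀ + c·z₀.
d = (-3)·(-7) + (-5)·(-6) + (-1)·(-8)
  = 21 + 30 + 8
  = 59
Equation: -3x - 5y - z = 59

-3x - 5y - z = 59


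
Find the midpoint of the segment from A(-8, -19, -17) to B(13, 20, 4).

M = ((x₁+x₂)/2, (y₁+y₂)/2, (z₁+z₂)/2)
  = ((-8 + 13)/2, (-19 + 20)/2, (-17 + 4)/2)
  = (5/2, 1/2, -13/2)
  = (2.5, 0.5, -6.5)

(2.5, 0.5, -6.5)


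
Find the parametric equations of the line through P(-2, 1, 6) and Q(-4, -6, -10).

Direction vector d = Q - P = (-4 + 2, -6 - 1, -10 - 6) = (-2, -7, -16)
Parametric form r = P + t·d:
x = -2 - 2t, y = 1 - 7t, z = 6 - 16t

x = -2 - 2t, y = 1 - 7t, z = 6 - 16t


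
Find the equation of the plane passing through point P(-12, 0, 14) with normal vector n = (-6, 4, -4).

The plane through P with normal n = (a, b, c) satisfies n·(r - P) = 0,
i.e. ax + by + cz = a·x₀ + b·y₀ + c·z₀.
d = (-6)·(-12) + 4·0 + (-4)·14
  = 72 + 0 - 56
  = 16
Equation: -6x + 4y - 4z = 16

-6x + 4y - 4z = 16


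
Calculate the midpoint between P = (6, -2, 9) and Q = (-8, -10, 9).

M = ((x₁+x₂)/2, (y₁+y₂)/2, (z₁+z₂)/2)
  = ((6 - 8)/2, (-2 - 10)/2, (9 + 9)/2)
  = (-2/2, -12/2, 18/2)
  = (-1, -6, 9)

(-1, -6, 9)


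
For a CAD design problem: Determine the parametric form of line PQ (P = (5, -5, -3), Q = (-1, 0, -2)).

Direction vector d = Q - P = (-1 - 5, 0 + 5, -2 + 3) = (-6, 5, 1)
Parametric form r = P + t·d:
x = 5 - 6t, y = -5 + 5t, z = -3 + t

x = 5 - 6t, y = -5 + 5t, z = -3 + t


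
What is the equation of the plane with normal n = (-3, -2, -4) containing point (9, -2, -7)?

The plane through P with normal n = (a, b, c) satisfies n·(r - P) = 0,
i.e. ax + by + cz = a·x₀ + b·y₀ + c·z₀.
d = (-3)·9 + (-2)·(-2) + (-4)·(-7)
  = -27 + 4 + 28
  = 5
Equation: -3x - 2y - 4z = 5

-3x - 2y - 4z = 5


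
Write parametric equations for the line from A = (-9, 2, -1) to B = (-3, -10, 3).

Direction vector d = B - A = (-3 + 9, -10 - 2, 3 + 1) = (6, -12, 4)
Parametric form r = A + t·d:
x = -9 + 6t, y = 2 - 12t, z = -1 + 4t

x = -9 + 6t, y = 2 - 12t, z = -1 + 4t


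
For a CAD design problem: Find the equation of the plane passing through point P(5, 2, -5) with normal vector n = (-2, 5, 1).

The plane through P with normal n = (a, b, c) satisfies n·(r - P) = 0,
i.e. ax + by + cz = a·x₀ + b·y₀ + c·z₀.
d = (-2)·5 + 5·2 + 1·(-5)
  = -10 + 10 - 5
  = -5
Equation: -2x + 5y + z = -5

-2x + 5y + z = -5


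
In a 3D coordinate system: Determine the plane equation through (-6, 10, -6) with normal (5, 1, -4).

The plane through P with normal n = (a, b, c) satisfies n·(r - P) = 0,
i.e. ax + by + cz = a·x₀ + b·y₀ + c·z₀.
d = 5·(-6) + 1·10 + (-4)·(-6)
  = -30 + 10 + 24
  = 4
Equation: 5x + y - 4z = 4

5x + y - 4z = 4


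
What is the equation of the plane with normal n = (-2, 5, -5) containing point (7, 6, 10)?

The plane through P with normal n = (a, b, c) satisfies n·(r - P) = 0,
i.e. ax + by + cz = a·x₀ + b·y₀ + c·z₀.
d = (-2)·7 + 5·6 + (-5)·10
  = -14 + 30 - 50
  = -34
Equation: -2x + 5y - 5z = -34

-2x + 5y - 5z = -34


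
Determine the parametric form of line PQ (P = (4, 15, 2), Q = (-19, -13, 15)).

Direction vector d = Q - P = (-19 - 4, -13 - 15, 15 - 2) = (-23, -28, 13)
Parametric form r = P + t·d:
x = 4 - 23t, y = 15 - 28t, z = 2 + 13t

x = 4 - 23t, y = 15 - 28t, z = 2 + 13t


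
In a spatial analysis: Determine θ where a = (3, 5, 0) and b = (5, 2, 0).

a·b = 3·5 + 5·2 + 0·0 = 15 + 10 + 0 = 25
|a| = √(3² + 5² + 0²) = √34 ≈ 5.831
|b| = √(5² + 2² + 0²) = √29 ≈ 5.385
cos θ = (a·b)/(|a||b|) = 25/(5.831·5.385) ≈ 0.7962
θ = arccos(0.7962) ≈ 37.23°

37.23°


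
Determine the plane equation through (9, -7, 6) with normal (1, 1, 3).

The plane through P with normal n = (a, b, c) satisfies n·(r - P) = 0,
i.e. ax + by + cz = a·x₀ + b·y₀ + c·z₀.
d = 1·9 + 1·(-7) + 3·6
  = 9 - 7 + 18
  = 20
Equation: x + y + 3z = 20

x + y + 3z = 20


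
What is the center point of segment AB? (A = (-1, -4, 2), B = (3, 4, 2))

M = ((x₁+x₂)/2, (y₁+y₂)/2, (z₁+z₂)/2)
  = ((-1 + 3)/2, (-4 + 4)/2, (2 + 2)/2)
  = (2/2, 0/2, 4/2)
  = (1, 0, 2)

(1, 0, 2)


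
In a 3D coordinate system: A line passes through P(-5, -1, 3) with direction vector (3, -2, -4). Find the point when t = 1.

P(t) = P + t·d
  = (-5 + 3·1, -1 + (-2)·1, 3 + (-4)·1)
  = (-5 + 3, -1 - 2, 3 - 4)
  = (-2, -3, -1)

(-2, -3, -1)


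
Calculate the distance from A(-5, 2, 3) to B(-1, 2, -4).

d = √[(x₂-x₁)² + (y₂-y₁)² + (z₂-z₁)²]
  = √[4² + 0² + (-7)²]
  = √[16 + 0 + 49]
  = √65
  ≈ 8.062

8.062


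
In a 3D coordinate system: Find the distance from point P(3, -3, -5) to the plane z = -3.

distance = |a·x₀ + b·y₀ + c·z₀ - d| / √(a² + b² + c²)
  = |0·3 + 0·(-3) + 1·(-5) - (-3)| / √(0² + 0² + 1²)
  = |0 + 0 - 5 + 3| / √(0 + 0 + 1)
  = |-2| / √1
  = 2 / 1
  ≈ 2

2


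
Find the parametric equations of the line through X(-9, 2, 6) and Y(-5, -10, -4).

Direction vector d = Y - X = (-5 + 9, -10 - 2, -4 - 6) = (4, -12, -10)
Parametric form r = X + t·d:
x = -9 + 4t, y = 2 - 12t, z = 6 - 10t

x = -9 + 4t, y = 2 - 12t, z = 6 - 10t


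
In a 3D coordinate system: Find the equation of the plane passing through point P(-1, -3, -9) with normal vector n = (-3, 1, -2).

The plane through P with normal n = (a, b, c) satisfies n·(r - P) = 0,
i.e. ax + by + cz = a·x₀ + b·y₀ + c·z₀.
d = (-3)·(-1) + 1·(-3) + (-2)·(-9)
  = 3 - 3 + 18
  = 18
Equation: -3x + y - 2z = 18

-3x + y - 2z = 18


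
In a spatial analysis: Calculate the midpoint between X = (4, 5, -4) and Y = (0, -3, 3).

M = ((x₁+x₂)/2, (y₁+y₂)/2, (z₁+z₂)/2)
  = ((4 + 0)/2, (5 - 3)/2, (-4 + 3)/2)
  = (4/2, 2/2, -1/2)
  = (2, 1, -0.5)

(2, 1, -0.5)


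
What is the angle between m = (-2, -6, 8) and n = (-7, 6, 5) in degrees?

m·n = (-2)·(-7) + (-6)·6 + 8·5 = 14 - 36 + 40 = 18
|m| = √((-2)² + (-6)² + 8²) = √104 ≈ 10.2
|n| = √((-7)² + 6² + 5²) = √110 ≈ 10.49
cos θ = (m·n)/(|m||n|) = 18/(10.2·10.49) ≈ 0.1683
θ = arccos(0.1683) ≈ 80.31°

80.31°


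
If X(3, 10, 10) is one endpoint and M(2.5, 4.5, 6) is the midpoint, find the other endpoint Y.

Y = 2M - X
  = (2·2.5 - 3, 2·4.5 - 10, 2·6 - 10)
  = (5 - 3, 9 - 10, 12 - 10)
  = (2, -1, 2)

(2, -1, 2)


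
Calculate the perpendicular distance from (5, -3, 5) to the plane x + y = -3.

distance = |a·x₀ + b·y₀ + c·z₀ - d| / √(a² + b² + c²)
  = |1·5 + 1·(-3) + 0·5 - (-3)| / √(1² + 1² + 0²)
  = |5 - 3 + 0 + 3| / √(1 + 1 + 0)
  = |5| / √2
  = 5 / 1.414
  ≈ 3.536

3.536


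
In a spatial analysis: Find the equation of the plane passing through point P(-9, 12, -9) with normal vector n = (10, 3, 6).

The plane through P with normal n = (a, b, c) satisfies n·(r - P) = 0,
i.e. ax + by + cz = a·x₀ + b·y₀ + c·z₀.
d = 10·(-9) + 3·12 + 6·(-9)
  = -90 + 36 - 54
  = -108
Equation: 10x + 3y + 6z = -108

10x + 3y + 6z = -108


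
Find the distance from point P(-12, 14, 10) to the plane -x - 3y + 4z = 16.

distance = |a·x₀ + b·y₀ + c·z₀ - d| / √(a² + b² + c²)
  = |(-1)·(-12) + (-3)·14 + 4·10 - 16| / √((-1)² + (-3)² + 4²)
  = |12 - 42 + 40 - 16| / √(1 + 9 + 16)
  = |-6| / √26
  = 6 / 5.099
  ≈ 1.177

1.177


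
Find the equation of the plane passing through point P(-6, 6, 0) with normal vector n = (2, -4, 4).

The plane through P with normal n = (a, b, c) satisfies n·(r - P) = 0,
i.e. ax + by + cz = a·x₀ + b·y₀ + c·z₀.
d = 2·(-6) + (-4)·6 + 4·0
  = -12 - 24 + 0
  = -36
Equation: 2x - 4y + 4z = -36

2x - 4y + 4z = -36


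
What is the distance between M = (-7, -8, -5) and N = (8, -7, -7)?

d = √[(x₂-x₁)² + (y₂-y₁)² + (z₂-z₁)²]
  = √[15² + 1² + (-2)²]
  = √[225 + 1 + 4]
  = √230
  ≈ 15.17

15.17


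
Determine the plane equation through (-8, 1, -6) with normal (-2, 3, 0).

The plane through P with normal n = (a, b, c) satisfies n·(r - P) = 0,
i.e. ax + by + cz = a·x₀ + b·y₀ + c·z₀.
d = (-2)·(-8) + 3·1 + 0·(-6)
  = 16 + 3 + 0
  = 19
Equation: -2x + 3y = 19

-2x + 3y = 19


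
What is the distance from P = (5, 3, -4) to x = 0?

distance = |a·x₀ + b·y₀ + c·z₀ - d| / √(a² + b² + c²)
  = |1·5 + 0·3 + 0·(-4) - 0| / √(1² + 0² + 0²)
  = |5 + 0 + 0 + 0| / √(1 + 0 + 0)
  = |5| / √1
  = 5 / 1
  ≈ 5

5


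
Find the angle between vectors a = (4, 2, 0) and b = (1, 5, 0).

a·b = 4·1 + 2·5 + 0·0 = 4 + 10 + 0 = 14
|a| = √(4² + 2² + 0²) = √20 ≈ 4.472
|b| = √(1² + 5² + 0²) = √26 ≈ 5.099
cos θ = (a·b)/(|a||b|) = 14/(4.472·5.099) ≈ 0.6139
θ = arccos(0.6139) ≈ 52.13°

52.13°


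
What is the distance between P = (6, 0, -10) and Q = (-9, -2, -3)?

d = √[(x₂-x₁)² + (y₂-y₁)² + (z₂-z₁)²]
  = √[(-15)² + (-2)² + 7²]
  = √[225 + 4 + 49]
  = √278
  ≈ 16.67

16.67


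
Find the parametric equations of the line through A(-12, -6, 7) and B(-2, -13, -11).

Direction vector d = B - A = (-2 + 12, -13 + 6, -11 - 7) = (10, -7, -18)
Parametric form r = A + t·d:
x = -12 + 10t, y = -6 - 7t, z = 7 - 18t

x = -12 + 10t, y = -6 - 7t, z = 7 - 18t


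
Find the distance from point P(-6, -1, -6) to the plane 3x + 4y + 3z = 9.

distance = |a·x₀ + b·y₀ + c·z₀ - d| / √(a² + b² + c²)
  = |3·(-6) + 4·(-1) + 3·(-6) - 9| / √(3² + 4² + 3²)
  = |-18 - 4 - 18 - 9| / √(9 + 16 + 9)
  = |-49| / √34
  = 49 / 5.831
  ≈ 8.403

8.403


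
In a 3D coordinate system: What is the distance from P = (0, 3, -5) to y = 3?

distance = |a·x₀ + b·y₀ + c·z₀ - d| / √(a² + b² + c²)
  = |0·0 + 1·3 + 0·(-5) - 3| / √(0² + 1² + 0²)
  = |0 + 3 + 0 - 3| / √(0 + 1 + 0)
  = |0| / √1
  = 0 / 1
  ≈ 0

0


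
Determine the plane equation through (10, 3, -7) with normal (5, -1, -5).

The plane through P with normal n = (a, b, c) satisfies n·(r - P) = 0,
i.e. ax + by + cz = a·x₀ + b·y₀ + c·z₀.
d = 5·10 + (-1)·3 + (-5)·(-7)
  = 50 - 3 + 35
  = 82
Equation: 5x - y - 5z = 82

5x - y - 5z = 82


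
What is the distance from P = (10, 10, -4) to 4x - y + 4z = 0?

distance = |a·x₀ + b·y₀ + c·z₀ - d| / √(a² + b² + c²)
  = |4·10 + (-1)·10 + 4·(-4) - 0| / √(4² + (-1)² + 4²)
  = |40 - 10 - 16 + 0| / √(16 + 1 + 16)
  = |14| / √33
  = 14 / 5.745
  ≈ 2.437

2.437


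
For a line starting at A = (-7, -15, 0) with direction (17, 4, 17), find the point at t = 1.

P(t) = A + t·d
  = (-7 + 17·1, -15 + 4·1, 0 + 17·1)
  = (-7 + 17, -15 + 4, 0 + 17)
  = (10, -11, 17)

(10, -11, 17)


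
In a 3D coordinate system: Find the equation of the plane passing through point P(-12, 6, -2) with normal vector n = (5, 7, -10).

The plane through P with normal n = (a, b, c) satisfies n·(r - P) = 0,
i.e. ax + by + cz = a·x₀ + b·y₀ + c·z₀.
d = 5·(-12) + 7·6 + (-10)·(-2)
  = -60 + 42 + 20
  = 2
Equation: 5x + 7y - 10z = 2

5x + 7y - 10z = 2


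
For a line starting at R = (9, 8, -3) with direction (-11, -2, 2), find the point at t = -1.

P(t) = R + t·d
  = (9 + (-11)·(-1), 8 + (-2)·(-1), -3 + 2·(-1))
  = (9 + 11, 8 + 2, -3 - 2)
  = (20, 10, -5)

(20, 10, -5)


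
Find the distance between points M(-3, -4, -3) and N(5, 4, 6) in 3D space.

d = √[(x₂-x₁)² + (y₂-y₁)² + (z₂-z₁)²]
  = √[8² + 8² + 9²]
  = √[64 + 64 + 81]
  = √209
  ≈ 14.46

14.46


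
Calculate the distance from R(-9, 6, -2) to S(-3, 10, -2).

d = √[(x₂-x₁)² + (y₂-y₁)² + (z₂-z₁)²]
  = √[6² + 4² + 0²]
  = √[36 + 16 + 0]
  = √52
  ≈ 7.211

7.211


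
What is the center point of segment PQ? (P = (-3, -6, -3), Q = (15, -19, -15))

M = ((x₁+x₂)/2, (y₁+y₂)/2, (z₁+z₂)/2)
  = ((-3 + 15)/2, (-6 - 19)/2, (-3 - 15)/2)
  = (12/2, -25/2, -18/2)
  = (6, -12.5, -9)

(6, -12.5, -9)


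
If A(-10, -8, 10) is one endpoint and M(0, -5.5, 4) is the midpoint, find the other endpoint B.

B = 2M - A
  = (2·0 - (-10), 2·(-5.5) - (-8), 2·4 - 10)
  = (0 + 10, -11 + 8, 8 - 10)
  = (10, -3, -2)

(10, -3, -2)


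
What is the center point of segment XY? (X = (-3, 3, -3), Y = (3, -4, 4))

M = ((x₁+x₂)/2, (y₁+y₂)/2, (z₁+z₂)/2)
  = ((-3 + 3)/2, (3 - 4)/2, (-3 + 4)/2)
  = (0/2, -1/2, 1/2)
  = (0, -0.5, 0.5)

(0, -0.5, 0.5)


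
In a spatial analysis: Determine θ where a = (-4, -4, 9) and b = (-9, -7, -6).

a·b = (-4)·(-9) + (-4)·(-7) + 9·(-6) = 36 + 28 - 54 = 10
|a| = √((-4)² + (-4)² + 9²) = √113 ≈ 10.63
|b| = √((-9)² + (-7)² + (-6)²) = √166 ≈ 12.88
cos θ = (a·b)/(|a||b|) = 10/(10.63·12.88) ≈ 0.07301
θ = arccos(0.07301) ≈ 85.81°

85.81°


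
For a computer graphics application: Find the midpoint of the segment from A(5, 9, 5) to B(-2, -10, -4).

M = ((x₁+x₂)/2, (y₁+y₂)/2, (z₁+z₂)/2)
  = ((5 - 2)/2, (9 - 10)/2, (5 - 4)/2)
  = (3/2, -1/2, 1/2)
  = (1.5, -0.5, 0.5)

(1.5, -0.5, 0.5)


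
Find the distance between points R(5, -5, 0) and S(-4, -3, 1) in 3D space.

d = √[(x₂-x₁)² + (y₂-y₁)² + (z₂-z₁)²]
  = √[(-9)² + 2² + 1²]
  = √[81 + 4 + 1]
  = √86
  ≈ 9.274

9.274


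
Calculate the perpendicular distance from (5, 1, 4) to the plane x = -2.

distance = |a·x₀ + b·y₀ + c·z₀ - d| / √(a² + b² + c²)
  = |1·5 + 0·1 + 0·4 - (-2)| / √(1² + 0² + 0²)
  = |5 + 0 + 0 + 2| / √(1 + 0 + 0)
  = |7| / √1
  = 7 / 1
  ≈ 7

7


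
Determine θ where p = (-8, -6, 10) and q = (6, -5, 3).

p·q = (-8)·6 + (-6)·(-5) + 10·3 = -48 + 30 + 30 = 12
|p| = √((-8)² + (-6)² + 10²) = √200 ≈ 14.14
|q| = √(6² + (-5)² + 3²) = √70 ≈ 8.367
cos θ = (p·q)/(|p||q|) = 12/(14.14·8.367) ≈ 0.1014
θ = arccos(0.1014) ≈ 84.18°

84.18°


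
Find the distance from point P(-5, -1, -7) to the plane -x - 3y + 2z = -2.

distance = |a·x₀ + b·y₀ + c·z₀ - d| / √(a² + b² + c²)
  = |(-1)·(-5) + (-3)·(-1) + 2·(-7) - (-2)| / √((-1)² + (-3)² + 2²)
  = |5 + 3 - 14 + 2| / √(1 + 9 + 4)
  = |-4| / √14
  = 4 / 3.742
  ≈ 1.069

1.069


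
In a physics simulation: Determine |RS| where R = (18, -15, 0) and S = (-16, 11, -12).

d = √[(x₂-x₁)² + (y₂-y₁)² + (z₂-z₁)²]
  = √[(-34)² + 26² + (-12)²]
  = √[1156 + 676 + 144]
  = √1976
  ≈ 44.45

44.45


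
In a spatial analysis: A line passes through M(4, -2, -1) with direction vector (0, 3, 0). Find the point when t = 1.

P(t) = M + t·d
  = (4 + 0·1, -2 + 3·1, -1 + 0·1)
  = (4 + 0, -2 + 3, -1 + 0)
  = (4, 1, -1)

(4, 1, -1)


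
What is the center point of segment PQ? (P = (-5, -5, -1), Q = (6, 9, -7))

M = ((x₁+x₂)/2, (y₁+y₂)/2, (z₁+z₂)/2)
  = ((-5 + 6)/2, (-5 + 9)/2, (-1 - 7)/2)
  = (1/2, 4/2, -8/2)
  = (0.5, 2, -4)

(0.5, 2, -4)


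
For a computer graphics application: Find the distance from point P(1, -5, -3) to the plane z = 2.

distance = |a·x₀ + b·y₀ + c·z₀ - d| / √(a² + b² + c²)
  = |0·1 + 0·(-5) + 1·(-3) - 2| / √(0² + 0² + 1²)
  = |0 + 0 - 3 - 2| / √(0 + 0 + 1)
  = |-5| / √1
  = 5 / 1
  ≈ 5

5


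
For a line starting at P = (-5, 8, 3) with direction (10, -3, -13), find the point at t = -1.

P(t) = P + t·d
  = (-5 + 10·(-1), 8 + (-3)·(-1), 3 + (-13)·(-1))
  = (-5 - 10, 8 + 3, 3 + 13)
  = (-15, 11, 16)

(-15, 11, 16)


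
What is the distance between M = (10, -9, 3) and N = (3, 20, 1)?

d = √[(x₂-x₁)² + (y₂-y₁)² + (z₂-z₁)²]
  = √[(-7)² + 29² + (-2)²]
  = √[49 + 841 + 4]
  = √894
  ≈ 29.9

29.9


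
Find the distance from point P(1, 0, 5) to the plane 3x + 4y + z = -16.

distance = |a·x₀ + b·y₀ + c·z₀ - d| / √(a² + b² + c²)
  = |3·1 + 4·0 + 1·5 - (-16)| / √(3² + 4² + 1²)
  = |3 + 0 + 5 + 16| / √(9 + 16 + 1)
  = |24| / √26
  = 24 / 5.099
  ≈ 4.707

4.707


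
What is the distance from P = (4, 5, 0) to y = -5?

distance = |a·x₀ + b·y₀ + c·z₀ - d| / √(a² + b² + c²)
  = |0·4 + 1·5 + 0·0 - (-5)| / √(0² + 1² + 0²)
  = |0 + 5 + 0 + 5| / √(0 + 1 + 0)
  = |10| / √1
  = 10 / 1
  ≈ 10

10


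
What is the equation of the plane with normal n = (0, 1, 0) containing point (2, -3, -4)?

The plane through P with normal n = (a, b, c) satisfies n·(r - P) = 0,
i.e. ax + by + cz = a·x₀ + b·y₀ + c·z₀.
d = 0·2 + 1·(-3) + 0·(-4)
  = 0 - 3 + 0
  = -3
Equation: y = -3

y = -3


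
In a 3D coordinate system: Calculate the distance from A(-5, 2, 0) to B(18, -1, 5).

d = √[(x₂-x₁)² + (y₂-y₁)² + (z₂-z₁)²]
  = √[23² + (-3)² + 5²]
  = √[529 + 9 + 25]
  = √563
  ≈ 23.73

23.73


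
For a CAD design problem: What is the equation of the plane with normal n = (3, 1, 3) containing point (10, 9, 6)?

The plane through P with normal n = (a, b, c) satisfies n·(r - P) = 0,
i.e. ax + by + cz = a·x₀ + b·y₀ + c·z₀.
d = 3·10 + 1·9 + 3·6
  = 30 + 9 + 18
  = 57
Equation: 3x + y + 3z = 57

3x + y + 3z = 57


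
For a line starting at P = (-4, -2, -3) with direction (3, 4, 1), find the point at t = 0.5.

P(t) = P + t·d
  = (-4 + 3·0.5, -2 + 4·0.5, -3 + 1·0.5)
  = (-4 + 1.5, -2 + 2, -3 + 0.5)
  = (-2.5, 0, -2.5)

(-2.5, 0, -2.5)


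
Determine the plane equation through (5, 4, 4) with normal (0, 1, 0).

The plane through P with normal n = (a, b, c) satisfies n·(r - P) = 0,
i.e. ax + by + cz = a·x₀ + b·y₀ + c·z₀.
d = 0·5 + 1·4 + 0·4
  = 0 + 4 + 0
  = 4
Equation: y = 4

y = 4


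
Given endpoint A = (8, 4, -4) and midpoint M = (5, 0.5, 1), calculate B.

B = 2M - A
  = (2·5 - 8, 2·0.5 - 4, 2·1 - (-4))
  = (10 - 8, 1 - 4, 2 + 4)
  = (2, -3, 6)

(2, -3, 6)


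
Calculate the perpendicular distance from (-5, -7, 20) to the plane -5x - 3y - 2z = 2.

distance = |a·x₀ + b·y₀ + c·z₀ - d| / √(a² + b² + c²)
  = |(-5)·(-5) + (-3)·(-7) + (-2)·20 - 2| / √((-5)² + (-3)² + (-2)²)
  = |25 + 21 - 40 - 2| / √(25 + 9 + 4)
  = |4| / √38
  = 4 / 6.164
  ≈ 0.6489

0.6489


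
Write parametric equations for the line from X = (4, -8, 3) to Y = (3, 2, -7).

Direction vector d = Y - X = (3 - 4, 2 + 8, -7 - 3) = (-1, 10, -10)
Parametric form r = X + t·d:
x = 4 - t, y = -8 + 10t, z = 3 - 10t

x = 4 - t, y = -8 + 10t, z = 3 - 10t


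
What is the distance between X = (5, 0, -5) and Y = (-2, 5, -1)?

d = √[(x₂-x₁)² + (y₂-y₁)² + (z₂-z₁)²]
  = √[(-7)² + 5² + 4²]
  = √[49 + 25 + 16]
  = √90
  ≈ 9.487

9.487


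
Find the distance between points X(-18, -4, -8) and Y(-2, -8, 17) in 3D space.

d = √[(x₂-x₁)² + (y₂-y₁)² + (z₂-z₁)²]
  = √[16² + (-4)² + 25²]
  = √[256 + 16 + 625]
  = √897
  ≈ 29.95

29.95


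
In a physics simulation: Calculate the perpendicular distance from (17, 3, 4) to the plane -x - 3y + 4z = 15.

distance = |a·x₀ + b·y₀ + c·z₀ - d| / √(a² + b² + c²)
  = |(-1)·17 + (-3)·3 + 4·4 - 15| / √((-1)² + (-3)² + 4²)
  = |-17 - 9 + 16 - 15| / √(1 + 9 + 16)
  = |-25| / √26
  = 25 / 5.099
  ≈ 4.903

4.903


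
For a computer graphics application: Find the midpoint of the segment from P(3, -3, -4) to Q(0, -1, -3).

M = ((x₁+x₂)/2, (y₁+y₂)/2, (z₁+z₂)/2)
  = ((3 + 0)/2, (-3 - 1)/2, (-4 - 3)/2)
  = (3/2, -4/2, -7/2)
  = (1.5, -2, -3.5)

(1.5, -2, -3.5)


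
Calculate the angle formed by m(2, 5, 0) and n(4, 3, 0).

m·n = 2·4 + 5·3 + 0·0 = 8 + 15 + 0 = 23
|m| = √(2² + 5² + 0²) = √29 ≈ 5.385
|n| = √(4² + 3² + 0²) = √25 ≈ 5
cos θ = (m·n)/(|m||n|) = 23/(5.385·5) ≈ 0.8542
θ = arccos(0.8542) ≈ 31.33°

31.33°


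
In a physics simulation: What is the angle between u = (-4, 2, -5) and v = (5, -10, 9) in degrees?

u·v = (-4)·5 + 2·(-10) + (-5)·9 = -20 - 20 - 45 = -85
|u| = √((-4)² + 2² + (-5)²) = √45 ≈ 6.708
|v| = √(5² + (-10)² + 9²) = √206 ≈ 14.35
cos θ = (u·v)/(|u||v|) = -85/(6.708·14.35) ≈ -0.8828
θ = arccos(-0.8828) ≈ 152°

152°


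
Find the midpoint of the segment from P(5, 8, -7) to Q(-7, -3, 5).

M = ((x₁+x₂)/2, (y₁+y₂)/2, (z₁+z₂)/2)
  = ((5 - 7)/2, (8 - 3)/2, (-7 + 5)/2)
  = (-2/2, 5/2, -2/2)
  = (-1, 2.5, -1)

(-1, 2.5, -1)


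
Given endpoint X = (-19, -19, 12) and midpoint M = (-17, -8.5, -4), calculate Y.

Y = 2M - X
  = (2·(-17) - (-19), 2·(-8.5) - (-19), 2·(-4) - 12)
  = (-34 + 19, -17 + 19, -8 - 12)
  = (-15, 2, -20)

(-15, 2, -20)


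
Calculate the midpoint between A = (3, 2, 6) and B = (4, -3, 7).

M = ((x₁+x₂)/2, (y₁+y₂)/2, (z₁+z₂)/2)
  = ((3 + 4)/2, (2 - 3)/2, (6 + 7)/2)
  = (7/2, -1/2, 13/2)
  = (3.5, -0.5, 6.5)

(3.5, -0.5, 6.5)


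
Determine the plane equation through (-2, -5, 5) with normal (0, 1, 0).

The plane through P with normal n = (a, b, c) satisfies n·(r - P) = 0,
i.e. ax + by + cz = a·x₀ + b·y₀ + c·z₀.
d = 0·(-2) + 1·(-5) + 0·5
  = 0 - 5 + 0
  = -5
Equation: y = -5

y = -5


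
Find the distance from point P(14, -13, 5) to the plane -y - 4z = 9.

distance = |a·x₀ + b·y₀ + c·z₀ - d| / √(a² + b² + c²)
  = |0·14 + (-1)·(-13) + (-4)·5 - 9| / √(0² + (-1)² + (-4)²)
  = |0 + 13 - 20 - 9| / √(0 + 1 + 16)
  = |-16| / √17
  = 16 / 4.123
  ≈ 3.881

3.881


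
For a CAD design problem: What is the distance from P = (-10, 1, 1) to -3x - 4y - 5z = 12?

distance = |a·x₀ + b·y₀ + c·z₀ - d| / √(a² + b² + c²)
  = |(-3)·(-10) + (-4)·1 + (-5)·1 - 12| / √((-3)² + (-4)² + (-5)²)
  = |30 - 4 - 5 - 12| / √(9 + 16 + 25)
  = |9| / √50
  = 9 / 7.071
  ≈ 1.273

1.273


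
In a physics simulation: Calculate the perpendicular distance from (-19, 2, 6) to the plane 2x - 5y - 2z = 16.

distance = |a·x₀ + b·y₀ + c·z₀ - d| / √(a² + b² + c²)
  = |2·(-19) + (-5)·2 + (-2)·6 - 16| / √(2² + (-5)² + (-2)²)
  = |-38 - 10 - 12 - 16| / √(4 + 25 + 4)
  = |-76| / √33
  = 76 / 5.745
  ≈ 13.23

13.23


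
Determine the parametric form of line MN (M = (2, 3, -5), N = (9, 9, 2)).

Direction vector d = N - M = (9 - 2, 9 - 3, 2 + 5) = (7, 6, 7)
Parametric form r = M + t·d:
x = 2 + 7t, y = 3 + 6t, z = -5 + 7t

x = 2 + 7t, y = 3 + 6t, z = -5 + 7t


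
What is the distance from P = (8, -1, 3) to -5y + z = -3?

distance = |a·x₀ + b·y₀ + c·z₀ - d| / √(a² + b² + c²)
  = |0·8 + (-5)·(-1) + 1·3 - (-3)| / √(0² + (-5)² + 1²)
  = |0 + 5 + 3 + 3| / √(0 + 25 + 1)
  = |11| / √26
  = 11 / 5.099
  ≈ 2.157

2.157


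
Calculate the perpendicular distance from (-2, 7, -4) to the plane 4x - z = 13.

distance = |a·x₀ + b·y₀ + c·z₀ - d| / √(a² + b² + c²)
  = |4·(-2) + 0·7 + (-1)·(-4) - 13| / √(4² + 0² + (-1)²)
  = |-8 + 0 + 4 - 13| / √(16 + 0 + 1)
  = |-17| / √17
  = 17 / 4.123
  ≈ 4.123

4.123


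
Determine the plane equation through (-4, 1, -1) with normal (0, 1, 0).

The plane through P with normal n = (a, b, c) satisfies n·(r - P) = 0,
i.e. ax + by + cz = a·x₀ + b·y₀ + c·z₀.
d = 0·(-4) + 1·1 + 0·(-1)
  = 0 + 1 + 0
  = 1
Equation: y = 1

y = 1


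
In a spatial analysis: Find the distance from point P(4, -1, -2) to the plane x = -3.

distance = |a·x₀ + b·y₀ + c·z₀ - d| / √(a² + b² + c²)
  = |1·4 + 0·(-1) + 0·(-2) - (-3)| / √(1² + 0² + 0²)
  = |4 + 0 + 0 + 3| / √(1 + 0 + 0)
  = |7| / √1
  = 7 / 1
  ≈ 7

7


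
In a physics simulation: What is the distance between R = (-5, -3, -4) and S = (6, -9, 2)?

d = √[(x₂-x₁)² + (y₂-y₁)² + (z₂-z₁)²]
  = √[11² + (-6)² + 6²]
  = √[121 + 36 + 36]
  = √193
  ≈ 13.89

13.89


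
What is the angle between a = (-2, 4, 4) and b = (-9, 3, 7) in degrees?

a·b = (-2)·(-9) + 4·3 + 4·7 = 18 + 12 + 28 = 58
|a| = √((-2)² + 4² + 4²) = √36 ≈ 6
|b| = √((-9)² + 3² + 7²) = √139 ≈ 11.79
cos θ = (a·b)/(|a||b|) = 58/(6·11.79) ≈ 0.8199
θ = arccos(0.8199) ≈ 34.92°

34.92°


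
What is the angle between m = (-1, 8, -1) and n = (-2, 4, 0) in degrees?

m·n = (-1)·(-2) + 8·4 + (-1)·0 = 2 + 32 + 0 = 34
|m| = √((-1)² + 8² + (-1)²) = √66 ≈ 8.124
|n| = √((-2)² + 4² + 0²) = √20 ≈ 4.472
cos θ = (m·n)/(|m||n|) = 34/(8.124·4.472) ≈ 0.9358
θ = arccos(0.9358) ≈ 20.64°

20.64°


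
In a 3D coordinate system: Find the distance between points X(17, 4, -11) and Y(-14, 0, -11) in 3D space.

d = √[(x₂-x₁)² + (y₂-y₁)² + (z₂-z₁)²]
  = √[(-31)² + (-4)² + 0²]
  = √[961 + 16 + 0]
  = √977
  ≈ 31.26

31.26


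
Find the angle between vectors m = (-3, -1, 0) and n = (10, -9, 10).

m·n = (-3)·10 + (-1)·(-9) + 0·10 = -30 + 9 + 0 = -21
|m| = √((-3)² + (-1)² + 0²) = √10 ≈ 3.162
|n| = √(10² + (-9)² + 10²) = √281 ≈ 16.76
cos θ = (m·n)/(|m||n|) = -21/(3.162·16.76) ≈ -0.3962
θ = arccos(-0.3962) ≈ 113.3°

113.3°


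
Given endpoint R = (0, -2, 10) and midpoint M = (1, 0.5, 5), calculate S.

S = 2M - R
  = (2·1 - 0, 2·0.5 - (-2), 2·5 - 10)
  = (2 + 0, 1 + 2, 10 - 10)
  = (2, 3, 0)

(2, 3, 0)


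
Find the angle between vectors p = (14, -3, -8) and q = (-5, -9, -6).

p·q = 14·(-5) + (-3)·(-9) + (-8)·(-6) = -70 + 27 + 48 = 5
|p| = √(14² + (-3)² + (-8)²) = √269 ≈ 16.4
|q| = √((-5)² + (-9)² + (-6)²) = √142 ≈ 11.92
cos θ = (p·q)/(|p||q|) = 5/(16.4·11.92) ≈ 0.02558
θ = arccos(0.02558) ≈ 88.53°

88.53°


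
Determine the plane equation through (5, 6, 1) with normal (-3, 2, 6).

The plane through P with normal n = (a, b, c) satisfies n·(r - P) = 0,
i.e. ax + by + cz = a·x₀ + b·y₀ + c·z₀.
d = (-3)·5 + 2·6 + 6·1
  = -15 + 12 + 6
  = 3
Equation: -3x + 2y + 6z = 3

-3x + 2y + 6z = 3


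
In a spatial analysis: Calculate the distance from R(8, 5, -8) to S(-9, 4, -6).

d = √[(x₂-x₁)² + (y₂-y₁)² + (z₂-z₁)²]
  = √[(-17)² + (-1)² + 2²]
  = √[289 + 1 + 4]
  = √294
  ≈ 17.15

17.15


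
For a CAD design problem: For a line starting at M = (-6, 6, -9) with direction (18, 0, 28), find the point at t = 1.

P(t) = M + t·d
  = (-6 + 18·1, 6 + 0·1, -9 + 28·1)
  = (-6 + 18, 6 + 0, -9 + 28)
  = (12, 6, 19)

(12, 6, 19)


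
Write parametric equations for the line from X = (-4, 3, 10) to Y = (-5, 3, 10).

Direction vector d = Y - X = (-5 + 4, 3 - 3, 10 - 10) = (-1, 0, 0)
Parametric form r = X + t·d:
x = -4 - t, y = 3, z = 10

x = -4 - t, y = 3, z = 10


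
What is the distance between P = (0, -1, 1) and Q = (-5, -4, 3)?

d = √[(x₂-x₁)² + (y₂-y₁)² + (z₂-z₁)²]
  = √[(-5)² + (-3)² + 2²]
  = √[25 + 9 + 4]
  = √38
  ≈ 6.164

6.164


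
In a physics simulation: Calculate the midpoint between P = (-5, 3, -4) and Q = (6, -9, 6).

M = ((x₁+x₂)/2, (y₁+y₂)/2, (z₁+z₂)/2)
  = ((-5 + 6)/2, (3 - 9)/2, (-4 + 6)/2)
  = (1/2, -6/2, 2/2)
  = (0.5, -3, 1)

(0.5, -3, 1)


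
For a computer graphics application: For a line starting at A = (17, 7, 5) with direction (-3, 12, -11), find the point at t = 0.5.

P(t) = A + t·d
  = (17 + (-3)·0.5, 7 + 12·0.5, 5 + (-11)·0.5)
  = (17 - 1.5, 7 + 6, 5 - 5.5)
  = (15.5, 13, -0.5)

(15.5, 13, -0.5)


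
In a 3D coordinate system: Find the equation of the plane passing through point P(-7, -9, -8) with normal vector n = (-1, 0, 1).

The plane through P with normal n = (a, b, c) satisfies n·(r - P) = 0,
i.e. ax + by + cz = a·x₀ + b·y₀ + c·z₀.
d = (-1)·(-7) + 0·(-9) + 1·(-8)
  = 7 + 0 - 8
  = -1
Equation: -x + z = -1

-x + z = -1


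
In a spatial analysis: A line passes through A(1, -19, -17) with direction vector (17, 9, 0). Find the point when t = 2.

P(t) = A + t·d
  = (1 + 17·2, -19 + 9·2, -17 + 0·2)
  = (1 + 34, -19 + 18, -17 + 0)
  = (35, -1, -17)

(35, -1, -17)


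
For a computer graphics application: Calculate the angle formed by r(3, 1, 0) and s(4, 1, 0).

r·s = 3·4 + 1·1 + 0·0 = 12 + 1 + 0 = 13
|r| = √(3² + 1² + 0²) = √10 ≈ 3.162
|s| = √(4² + 1² + 0²) = √17 ≈ 4.123
cos θ = (r·s)/(|r||s|) = 13/(3.162·4.123) ≈ 0.9971
θ = arccos(0.9971) ≈ 4.399°

4.399°


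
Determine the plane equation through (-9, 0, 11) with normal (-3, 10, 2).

The plane through P with normal n = (a, b, c) satisfies n·(r - P) = 0,
i.e. ax + by + cz = a·x₀ + b·y₀ + c·z₀.
d = (-3)·(-9) + 10·0 + 2·11
  = 27 + 0 + 22
  = 49
Equation: -3x + 10y + 2z = 49

-3x + 10y + 2z = 49


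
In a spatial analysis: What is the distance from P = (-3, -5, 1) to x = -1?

distance = |a·x₀ + b·y₀ + c·z₀ - d| / √(a² + b² + c²)
  = |1·(-3) + 0·(-5) + 0·1 - (-1)| / √(1² + 0² + 0²)
  = |-3 + 0 + 0 + 1| / √(1 + 0 + 0)
  = |-2| / √1
  = 2 / 1
  ≈ 2

2


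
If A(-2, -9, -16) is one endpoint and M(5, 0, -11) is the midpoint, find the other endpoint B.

B = 2M - A
  = (2·5 - (-2), 2·0 - (-9), 2·(-11) - (-16))
  = (10 + 2, 0 + 9, -22 + 16)
  = (12, 9, -6)

(12, 9, -6)
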